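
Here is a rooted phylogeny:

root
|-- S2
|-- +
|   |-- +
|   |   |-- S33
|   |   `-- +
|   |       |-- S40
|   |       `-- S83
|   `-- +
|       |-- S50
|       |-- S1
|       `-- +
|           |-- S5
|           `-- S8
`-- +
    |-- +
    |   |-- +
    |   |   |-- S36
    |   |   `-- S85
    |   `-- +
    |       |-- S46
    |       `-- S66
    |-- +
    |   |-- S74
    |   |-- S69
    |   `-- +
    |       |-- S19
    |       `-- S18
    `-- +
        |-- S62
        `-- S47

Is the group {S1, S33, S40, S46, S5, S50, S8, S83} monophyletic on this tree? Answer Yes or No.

The MRCA of the listed taxa is the root, so the smallest clade containing them is the whole tree.
That clade also contains S18, S19, S2, S36, S47, S62, S66, S69, S74, S85, which are not in the proposed group, so the group is not monophyletic.

No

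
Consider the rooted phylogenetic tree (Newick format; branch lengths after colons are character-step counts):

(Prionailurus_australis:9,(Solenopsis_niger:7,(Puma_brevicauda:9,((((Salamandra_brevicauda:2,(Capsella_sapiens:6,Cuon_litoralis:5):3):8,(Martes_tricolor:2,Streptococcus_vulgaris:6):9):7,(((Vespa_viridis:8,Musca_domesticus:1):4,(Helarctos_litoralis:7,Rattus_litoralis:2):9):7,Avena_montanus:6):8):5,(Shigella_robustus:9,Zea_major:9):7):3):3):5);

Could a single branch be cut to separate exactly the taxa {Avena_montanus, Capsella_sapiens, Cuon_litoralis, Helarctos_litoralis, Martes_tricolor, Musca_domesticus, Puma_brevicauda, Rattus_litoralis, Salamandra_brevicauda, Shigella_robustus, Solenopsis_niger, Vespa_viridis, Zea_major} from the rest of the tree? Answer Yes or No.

No

The MRCA of the listed taxa subtends (Solenopsis_niger,(Puma_brevicauda,((((Salamandra_brevicauda,(Capsella_sapiens,Cuon_litoralis)),(Martes_tricolor,Streptococcus_vulgaris)),(((Vespa_viridis,Musca_domesticus),(Helarctos_litoralis,Rattus_litoralis)),Avena_montanus)),(Shigella_robustus,Zea_major)))).
That clade also contains Streptococcus_vulgaris, which is not in the proposed group, so the group is not monophyletic.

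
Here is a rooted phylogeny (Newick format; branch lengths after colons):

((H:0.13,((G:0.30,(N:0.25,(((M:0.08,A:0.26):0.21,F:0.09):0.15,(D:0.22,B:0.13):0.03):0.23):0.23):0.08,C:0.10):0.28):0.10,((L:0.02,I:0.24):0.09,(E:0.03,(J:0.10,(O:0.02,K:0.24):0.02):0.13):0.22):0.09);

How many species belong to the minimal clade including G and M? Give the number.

7

The MRCA of G and M is the node subtending (G,(N,(((M,A),F),(D,B)))).
That clade contains 7 terminal taxa: A, B, D, F, G, M, N.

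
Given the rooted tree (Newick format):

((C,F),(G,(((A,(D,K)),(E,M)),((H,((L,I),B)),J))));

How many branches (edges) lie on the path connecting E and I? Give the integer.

The MRCA of E and I is the node subtending (((A,(D,K)),(E,M)),((H,((L,I),B)),J)).
From E up to that node: 3 branches. From I up to the same node: 5 branches. Total: 3 + 5 = 8.

8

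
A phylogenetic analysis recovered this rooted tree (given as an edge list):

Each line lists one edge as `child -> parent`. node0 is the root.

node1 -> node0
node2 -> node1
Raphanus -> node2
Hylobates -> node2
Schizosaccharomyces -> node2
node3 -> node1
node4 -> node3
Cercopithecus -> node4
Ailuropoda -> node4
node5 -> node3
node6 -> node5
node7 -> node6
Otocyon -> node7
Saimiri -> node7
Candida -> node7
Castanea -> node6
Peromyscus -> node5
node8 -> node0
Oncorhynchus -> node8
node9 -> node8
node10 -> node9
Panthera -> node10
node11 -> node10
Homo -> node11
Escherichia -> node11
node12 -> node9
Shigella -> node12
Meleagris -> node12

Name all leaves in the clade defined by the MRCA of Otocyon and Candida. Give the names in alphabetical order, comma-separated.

Candida, Otocyon, Saimiri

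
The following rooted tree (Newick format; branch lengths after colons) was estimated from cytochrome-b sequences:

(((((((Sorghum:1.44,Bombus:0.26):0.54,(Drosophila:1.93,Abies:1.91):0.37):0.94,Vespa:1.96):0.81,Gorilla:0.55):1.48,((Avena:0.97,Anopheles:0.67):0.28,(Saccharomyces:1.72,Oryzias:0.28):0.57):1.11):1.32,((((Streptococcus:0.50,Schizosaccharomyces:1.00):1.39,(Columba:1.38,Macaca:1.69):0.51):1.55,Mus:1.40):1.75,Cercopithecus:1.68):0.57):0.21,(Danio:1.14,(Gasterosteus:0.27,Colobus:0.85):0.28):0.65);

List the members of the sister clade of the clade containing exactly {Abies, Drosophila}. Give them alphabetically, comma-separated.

The clade containing exactly {Abies, Drosophila} attaches to the tree at the node subtending ((Sorghum,Bombus),(Drosophila,Abies)).
The other lineage descending from that same node — the sister group — is (Sorghum,Bombus); its 2 tips in alphabetical order are the answer.

Bombus, Sorghum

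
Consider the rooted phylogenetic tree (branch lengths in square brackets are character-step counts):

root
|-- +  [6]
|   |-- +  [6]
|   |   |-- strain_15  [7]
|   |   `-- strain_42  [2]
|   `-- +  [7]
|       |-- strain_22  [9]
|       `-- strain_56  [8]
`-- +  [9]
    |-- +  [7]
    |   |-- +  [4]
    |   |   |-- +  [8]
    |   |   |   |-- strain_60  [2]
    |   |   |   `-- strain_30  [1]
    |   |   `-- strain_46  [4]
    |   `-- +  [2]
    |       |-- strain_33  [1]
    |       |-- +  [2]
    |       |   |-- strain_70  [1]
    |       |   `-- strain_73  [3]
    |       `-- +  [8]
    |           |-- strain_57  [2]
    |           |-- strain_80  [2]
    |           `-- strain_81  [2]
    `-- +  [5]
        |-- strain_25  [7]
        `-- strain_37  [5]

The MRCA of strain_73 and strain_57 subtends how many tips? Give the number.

The MRCA of strain_73 and strain_57 is the node subtending (strain_33,(strain_70,strain_73),(strain_57,strain_80,strain_81)).
That clade contains 6 terminal taxa: strain_33, strain_57, strain_70, strain_73, strain_80, strain_81.

6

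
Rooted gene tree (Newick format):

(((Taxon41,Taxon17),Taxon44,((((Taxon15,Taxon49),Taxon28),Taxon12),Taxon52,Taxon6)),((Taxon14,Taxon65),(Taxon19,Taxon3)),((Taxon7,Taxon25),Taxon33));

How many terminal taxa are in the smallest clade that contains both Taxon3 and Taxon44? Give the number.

16

The MRCA of Taxon3 and Taxon44 is the root, so the clade is the entire tree.
That clade contains 16 terminal taxa: Taxon12, Taxon14, Taxon15, Taxon17, Taxon19, Taxon25, Taxon28, Taxon3, Taxon33, Taxon41, Taxon44, Taxon49, Taxon52, Taxon6, Taxon65, Taxon7.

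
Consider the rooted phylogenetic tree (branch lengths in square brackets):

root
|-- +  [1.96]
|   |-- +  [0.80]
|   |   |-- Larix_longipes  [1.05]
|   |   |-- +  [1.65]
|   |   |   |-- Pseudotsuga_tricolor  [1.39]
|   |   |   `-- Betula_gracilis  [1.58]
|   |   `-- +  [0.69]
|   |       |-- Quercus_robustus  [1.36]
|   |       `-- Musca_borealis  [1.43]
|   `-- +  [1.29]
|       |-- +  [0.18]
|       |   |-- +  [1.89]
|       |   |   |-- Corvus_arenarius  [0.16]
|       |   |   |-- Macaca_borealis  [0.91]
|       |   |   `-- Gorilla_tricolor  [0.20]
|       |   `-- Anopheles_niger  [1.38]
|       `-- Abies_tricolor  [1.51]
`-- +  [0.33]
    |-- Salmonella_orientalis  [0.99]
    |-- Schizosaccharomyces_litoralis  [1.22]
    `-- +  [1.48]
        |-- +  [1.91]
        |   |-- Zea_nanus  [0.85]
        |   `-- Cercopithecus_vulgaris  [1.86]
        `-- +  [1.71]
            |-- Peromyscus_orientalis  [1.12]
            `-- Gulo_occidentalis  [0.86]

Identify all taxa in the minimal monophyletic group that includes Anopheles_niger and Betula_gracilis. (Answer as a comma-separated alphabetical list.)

Tracing Anopheles_niger: it sits inside ((Corvus_arenarius,Macaca_borealis,Gorilla_tricolor),Anopheles_niger).
Tracing Betula_gracilis: it sits inside (Pseudotsuga_tricolor,Betula_gracilis).
The smallest clade enclosing both is ((Larix_longipes,(Pseudotsuga_tricolor,Betula_gracilis),(Quercus_robustus,Musca_borealis)),(((Corvus_arenarius,Macaca_borealis,Gorilla_tricolor),Anopheles_niger),Abies_tricolor)); the answer is its 10 terminal taxa in alphabetical order.

Abies_tricolor, Anopheles_niger, Betula_gracilis, Corvus_arenarius, Gorilla_tricolor, Larix_longipes, Macaca_borealis, Musca_borealis, Pseudotsuga_tricolor, Quercus_robustus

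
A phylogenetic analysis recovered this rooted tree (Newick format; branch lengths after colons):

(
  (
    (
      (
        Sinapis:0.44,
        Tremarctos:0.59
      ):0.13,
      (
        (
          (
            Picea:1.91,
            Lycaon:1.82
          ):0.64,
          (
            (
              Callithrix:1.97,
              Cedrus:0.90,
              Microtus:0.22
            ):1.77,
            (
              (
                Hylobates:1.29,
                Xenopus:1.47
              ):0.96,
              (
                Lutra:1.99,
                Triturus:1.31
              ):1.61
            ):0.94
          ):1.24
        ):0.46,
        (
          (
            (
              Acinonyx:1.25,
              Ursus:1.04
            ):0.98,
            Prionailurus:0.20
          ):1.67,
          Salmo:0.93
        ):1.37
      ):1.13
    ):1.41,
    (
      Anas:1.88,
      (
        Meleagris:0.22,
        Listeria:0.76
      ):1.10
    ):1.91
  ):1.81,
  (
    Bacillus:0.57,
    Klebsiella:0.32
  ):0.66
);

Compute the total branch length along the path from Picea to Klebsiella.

The path runs Picea → … → MRCA → … → Klebsiella; the MRCA is the root of the tree.
Branch lengths along that path: 1.91 + 0.64 + 0.46 + 1.13 + 1.41 + 1.81 + 0.66 + 0.32 = 8.34.

8.34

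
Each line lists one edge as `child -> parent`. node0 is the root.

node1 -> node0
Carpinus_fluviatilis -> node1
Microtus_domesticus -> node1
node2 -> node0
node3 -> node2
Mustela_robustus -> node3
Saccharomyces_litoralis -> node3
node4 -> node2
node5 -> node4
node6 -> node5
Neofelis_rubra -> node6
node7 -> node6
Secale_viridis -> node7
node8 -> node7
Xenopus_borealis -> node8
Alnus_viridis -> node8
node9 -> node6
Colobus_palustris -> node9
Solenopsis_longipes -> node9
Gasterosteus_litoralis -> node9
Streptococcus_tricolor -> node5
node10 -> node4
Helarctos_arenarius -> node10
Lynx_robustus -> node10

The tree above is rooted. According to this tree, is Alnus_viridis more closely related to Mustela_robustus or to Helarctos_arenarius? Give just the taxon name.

Helarctos_arenarius

The MRCA of Alnus_viridis and Helarctos_arenarius subtends (((Neofelis_rubra,(Secale_viridis,(Xenopus_borealis,Alnus_viridis)),(Colobus_palustris,Solenopsis_longipes,Gasterosteus_litoralis)),Streptococcus_tricolor),(Helarctos_arenarius,Lynx_robustus)) (10 taxa).
The MRCA of Alnus_viridis and Mustela_robustus subtends ((Mustela_robustus,Saccharomyces_litoralis),(((Neofelis_rubra,(Secale_viridis,(Xenopus_borealis,Alnus_viridis)),(Colobus_palustris,Solenopsis_longipes,Gasterosteus_litoralis)),Streptococcus_tricolor),(Helarctos_arenarius,Lynx_robustus))) (12 taxa).
The first is nested inside the second, so Alnus_viridis shares a more recent common ancestor with Helarctos_arenarius.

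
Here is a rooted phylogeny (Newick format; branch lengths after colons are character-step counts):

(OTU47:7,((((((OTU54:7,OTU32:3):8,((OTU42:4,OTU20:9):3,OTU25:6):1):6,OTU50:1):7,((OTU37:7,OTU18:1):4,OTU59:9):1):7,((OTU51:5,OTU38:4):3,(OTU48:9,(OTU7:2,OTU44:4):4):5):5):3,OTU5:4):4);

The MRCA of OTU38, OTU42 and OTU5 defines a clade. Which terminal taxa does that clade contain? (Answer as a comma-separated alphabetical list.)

OTU18, OTU20, OTU25, OTU32, OTU37, OTU38, OTU42, OTU44, OTU48, OTU5, OTU50, OTU51, OTU54, OTU59, OTU7

Tracing OTU38: it sits inside (OTU51,OTU38).
Tracing OTU42: it sits inside (OTU42,OTU20).
Tracing OTU5: it sits inside ((((((OTU54,OTU32),((OTU42,OTU20),OTU25)),OTU50),((OTU37,OTU18),OTU59)),((OTU51,OTU38),(OTU48,(OTU7,OTU44)))),OTU5).
The smallest clade enclosing all 3 is ((((((OTU54,OTU32),((OTU42,OTU20),OTU25)),OTU50),((OTU37,OTU18),OTU59)),((OTU51,OTU38),(OTU48,(OTU7,OTU44)))),OTU5); the answer is its 15 terminal taxa in alphabetical order.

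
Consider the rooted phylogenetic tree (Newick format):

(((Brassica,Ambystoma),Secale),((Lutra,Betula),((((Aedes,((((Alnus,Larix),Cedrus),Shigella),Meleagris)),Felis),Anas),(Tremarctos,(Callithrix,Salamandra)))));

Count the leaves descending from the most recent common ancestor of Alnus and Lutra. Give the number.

The MRCA of Alnus and Lutra is the node subtending ((Lutra,Betula),((((Aedes,((((Alnus,Larix),Cedrus),Shigella),Meleagris)),Felis),Anas),(Tremarctos,(Callithrix,Salamandra)))).
That clade contains 13 terminal taxa: Aedes, Alnus, Anas, Betula, Callithrix, Cedrus, Felis, Larix, Lutra, Meleagris, Salamandra, Shigella, Tremarctos.

13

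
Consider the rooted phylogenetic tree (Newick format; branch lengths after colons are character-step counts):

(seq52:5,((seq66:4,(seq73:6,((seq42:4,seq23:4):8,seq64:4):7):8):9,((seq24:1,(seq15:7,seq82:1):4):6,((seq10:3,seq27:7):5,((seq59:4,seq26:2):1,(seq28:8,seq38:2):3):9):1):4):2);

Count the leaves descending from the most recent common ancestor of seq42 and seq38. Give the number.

14

The MRCA of seq42 and seq38 is the node subtending ((seq66,(seq73,((seq42,seq23),seq64))),((seq24,(seq15,seq82)),((seq10,seq27),((seq59,seq26),(seq28,seq38))))).
That clade contains 14 terminal taxa: seq10, seq15, seq23, seq24, seq26, seq27, seq28, seq38, seq42, seq59, seq64, seq66, seq73, seq82.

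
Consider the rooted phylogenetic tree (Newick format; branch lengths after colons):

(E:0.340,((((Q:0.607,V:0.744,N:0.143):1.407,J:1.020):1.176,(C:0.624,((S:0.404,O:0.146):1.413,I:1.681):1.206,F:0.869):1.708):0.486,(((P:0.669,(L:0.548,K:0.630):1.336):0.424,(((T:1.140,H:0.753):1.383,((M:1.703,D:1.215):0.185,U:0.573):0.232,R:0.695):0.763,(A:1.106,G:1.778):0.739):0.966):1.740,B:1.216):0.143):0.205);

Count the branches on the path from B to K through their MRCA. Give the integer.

5

The MRCA of B and K is the node subtending (((P,(L,K)),(((T,H),((M,D),U),R),(A,G))),B).
From B up to that node: 1 branch. From K up to the same node: 4 branches. Total: 1 + 4 = 5.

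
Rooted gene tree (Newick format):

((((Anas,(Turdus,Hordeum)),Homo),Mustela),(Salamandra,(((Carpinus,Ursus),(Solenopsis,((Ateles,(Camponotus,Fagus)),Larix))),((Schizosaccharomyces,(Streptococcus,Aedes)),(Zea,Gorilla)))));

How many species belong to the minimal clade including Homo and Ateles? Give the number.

18

The MRCA of Homo and Ateles is the root, so the clade is the entire tree.
That clade contains 18 terminal taxa: Aedes, Anas, Ateles, Camponotus, Carpinus, Fagus, Gorilla, Homo, Hordeum, Larix, Mustela, Salamandra, Schizosaccharomyces, Solenopsis, Streptococcus, Turdus, Ursus, Zea.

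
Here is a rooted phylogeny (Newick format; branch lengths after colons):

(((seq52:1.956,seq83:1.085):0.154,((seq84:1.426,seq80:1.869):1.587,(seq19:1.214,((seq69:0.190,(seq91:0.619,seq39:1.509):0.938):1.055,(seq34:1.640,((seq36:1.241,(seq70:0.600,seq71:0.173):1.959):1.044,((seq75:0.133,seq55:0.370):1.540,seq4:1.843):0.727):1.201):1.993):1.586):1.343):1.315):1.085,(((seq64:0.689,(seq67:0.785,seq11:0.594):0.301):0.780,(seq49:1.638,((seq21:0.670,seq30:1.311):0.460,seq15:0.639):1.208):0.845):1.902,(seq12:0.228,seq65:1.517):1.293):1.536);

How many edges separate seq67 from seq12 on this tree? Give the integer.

6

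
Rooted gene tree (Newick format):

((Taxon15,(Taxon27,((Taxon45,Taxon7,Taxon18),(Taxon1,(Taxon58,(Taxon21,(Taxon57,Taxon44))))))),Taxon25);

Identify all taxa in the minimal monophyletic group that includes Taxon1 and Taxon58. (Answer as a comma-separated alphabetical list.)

Tracing Taxon1: it sits inside (Taxon1,(Taxon58,(Taxon21,(Taxon57,Taxon44)))).
Tracing Taxon58: it sits inside (Taxon58,(Taxon21,(Taxon57,Taxon44))).
The smallest clade enclosing both is (Taxon1,(Taxon58,(Taxon21,(Taxon57,Taxon44)))); the answer is its 5 terminal taxa in alphabetical order.

Taxon1, Taxon21, Taxon44, Taxon57, Taxon58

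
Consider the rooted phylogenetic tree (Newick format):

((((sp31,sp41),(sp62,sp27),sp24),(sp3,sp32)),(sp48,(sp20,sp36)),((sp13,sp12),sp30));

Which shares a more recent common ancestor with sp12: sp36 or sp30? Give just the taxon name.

sp30

The MRCA of sp12 and sp30 subtends ((sp13,sp12),sp30) (3 taxa).
The MRCA of sp12 and sp36 is the root, subtending the entire tree (13 taxa).
The first is nested inside the second, so sp12 shares a more recent common ancestor with sp30.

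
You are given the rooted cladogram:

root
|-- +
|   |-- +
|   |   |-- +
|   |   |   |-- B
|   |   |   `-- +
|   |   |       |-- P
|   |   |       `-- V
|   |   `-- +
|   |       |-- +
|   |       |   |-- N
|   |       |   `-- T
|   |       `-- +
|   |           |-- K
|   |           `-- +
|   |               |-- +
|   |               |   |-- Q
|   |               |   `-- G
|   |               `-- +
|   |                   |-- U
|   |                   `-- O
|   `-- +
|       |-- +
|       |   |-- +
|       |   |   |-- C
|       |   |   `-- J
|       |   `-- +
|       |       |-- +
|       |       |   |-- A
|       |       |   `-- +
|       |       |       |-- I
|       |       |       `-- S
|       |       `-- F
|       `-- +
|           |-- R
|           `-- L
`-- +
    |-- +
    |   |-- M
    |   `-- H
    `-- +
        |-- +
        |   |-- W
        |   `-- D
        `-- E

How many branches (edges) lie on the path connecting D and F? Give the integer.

9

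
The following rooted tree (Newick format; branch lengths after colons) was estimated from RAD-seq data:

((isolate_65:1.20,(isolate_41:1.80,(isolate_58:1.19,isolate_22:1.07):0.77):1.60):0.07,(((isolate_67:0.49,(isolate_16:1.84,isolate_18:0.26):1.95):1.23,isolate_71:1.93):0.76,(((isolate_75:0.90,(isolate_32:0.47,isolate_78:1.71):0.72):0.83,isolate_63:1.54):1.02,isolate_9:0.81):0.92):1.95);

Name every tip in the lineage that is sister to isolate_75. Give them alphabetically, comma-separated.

isolate_75 attaches to the tree at the node subtending (isolate_75,(isolate_32,isolate_78)).
The other lineage descending from that same node — the sister group — is (isolate_32,isolate_78); its 2 tips in alphabetical order are the answer.

isolate_32, isolate_78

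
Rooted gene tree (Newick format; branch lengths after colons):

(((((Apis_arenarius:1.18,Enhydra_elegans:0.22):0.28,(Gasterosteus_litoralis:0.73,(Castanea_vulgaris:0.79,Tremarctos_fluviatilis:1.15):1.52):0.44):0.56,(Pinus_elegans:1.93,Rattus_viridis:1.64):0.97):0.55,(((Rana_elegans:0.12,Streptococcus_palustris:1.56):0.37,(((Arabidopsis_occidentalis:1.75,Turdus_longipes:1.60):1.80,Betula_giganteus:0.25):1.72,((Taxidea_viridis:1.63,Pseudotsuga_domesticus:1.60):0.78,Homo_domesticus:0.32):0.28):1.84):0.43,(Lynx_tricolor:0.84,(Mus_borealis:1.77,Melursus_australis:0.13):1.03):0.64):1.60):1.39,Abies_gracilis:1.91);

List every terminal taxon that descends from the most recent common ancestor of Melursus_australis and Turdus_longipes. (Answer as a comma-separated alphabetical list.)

Tracing Melursus_australis: it sits inside (Mus_borealis,Melursus_australis).
Tracing Turdus_longipes: it sits inside (Arabidopsis_occidentalis,Turdus_longipes).
The smallest clade enclosing both is (((Rana_elegans,Streptococcus_palustris),(((Arabidopsis_occidentalis,Turdus_longipes),Betula_giganteus),((Taxidea_viridis,Pseudotsuga_domesticus),Homo_domesticus))),(Lynx_tricolor,(Mus_borealis,Melursus_australis))); the answer is its 11 terminal taxa in alphabetical order.

Arabidopsis_occidentalis, Betula_giganteus, Homo_domesticus, Lynx_tricolor, Melursus_australis, Mus_borealis, Pseudotsuga_domesticus, Rana_elegans, Streptococcus_palustris, Taxidea_viridis, Turdus_longipes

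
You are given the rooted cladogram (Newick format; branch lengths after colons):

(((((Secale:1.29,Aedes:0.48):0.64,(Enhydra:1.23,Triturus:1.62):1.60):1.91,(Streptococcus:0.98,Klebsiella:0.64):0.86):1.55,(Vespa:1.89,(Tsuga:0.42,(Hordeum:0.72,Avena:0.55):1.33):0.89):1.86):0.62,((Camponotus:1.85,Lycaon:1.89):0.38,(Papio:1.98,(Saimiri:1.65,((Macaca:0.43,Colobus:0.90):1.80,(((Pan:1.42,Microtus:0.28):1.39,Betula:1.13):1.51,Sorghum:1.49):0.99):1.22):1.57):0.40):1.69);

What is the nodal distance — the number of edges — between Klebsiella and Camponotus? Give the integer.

The MRCA of Klebsiella and Camponotus is the root of the tree.
From Klebsiella up to that node: 4 branches. From Camponotus up to the same node: 3 branches. Total: 4 + 3 = 7.

7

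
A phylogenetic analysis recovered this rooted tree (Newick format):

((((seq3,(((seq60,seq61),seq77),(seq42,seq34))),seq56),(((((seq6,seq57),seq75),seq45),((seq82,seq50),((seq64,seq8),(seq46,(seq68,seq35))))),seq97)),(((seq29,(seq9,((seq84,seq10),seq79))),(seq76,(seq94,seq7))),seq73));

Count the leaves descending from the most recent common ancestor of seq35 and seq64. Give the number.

The MRCA of seq35 and seq64 is the node subtending ((seq64,seq8),(seq46,(seq68,seq35))).
That clade contains 5 terminal taxa: seq35, seq46, seq64, seq68, seq8.

5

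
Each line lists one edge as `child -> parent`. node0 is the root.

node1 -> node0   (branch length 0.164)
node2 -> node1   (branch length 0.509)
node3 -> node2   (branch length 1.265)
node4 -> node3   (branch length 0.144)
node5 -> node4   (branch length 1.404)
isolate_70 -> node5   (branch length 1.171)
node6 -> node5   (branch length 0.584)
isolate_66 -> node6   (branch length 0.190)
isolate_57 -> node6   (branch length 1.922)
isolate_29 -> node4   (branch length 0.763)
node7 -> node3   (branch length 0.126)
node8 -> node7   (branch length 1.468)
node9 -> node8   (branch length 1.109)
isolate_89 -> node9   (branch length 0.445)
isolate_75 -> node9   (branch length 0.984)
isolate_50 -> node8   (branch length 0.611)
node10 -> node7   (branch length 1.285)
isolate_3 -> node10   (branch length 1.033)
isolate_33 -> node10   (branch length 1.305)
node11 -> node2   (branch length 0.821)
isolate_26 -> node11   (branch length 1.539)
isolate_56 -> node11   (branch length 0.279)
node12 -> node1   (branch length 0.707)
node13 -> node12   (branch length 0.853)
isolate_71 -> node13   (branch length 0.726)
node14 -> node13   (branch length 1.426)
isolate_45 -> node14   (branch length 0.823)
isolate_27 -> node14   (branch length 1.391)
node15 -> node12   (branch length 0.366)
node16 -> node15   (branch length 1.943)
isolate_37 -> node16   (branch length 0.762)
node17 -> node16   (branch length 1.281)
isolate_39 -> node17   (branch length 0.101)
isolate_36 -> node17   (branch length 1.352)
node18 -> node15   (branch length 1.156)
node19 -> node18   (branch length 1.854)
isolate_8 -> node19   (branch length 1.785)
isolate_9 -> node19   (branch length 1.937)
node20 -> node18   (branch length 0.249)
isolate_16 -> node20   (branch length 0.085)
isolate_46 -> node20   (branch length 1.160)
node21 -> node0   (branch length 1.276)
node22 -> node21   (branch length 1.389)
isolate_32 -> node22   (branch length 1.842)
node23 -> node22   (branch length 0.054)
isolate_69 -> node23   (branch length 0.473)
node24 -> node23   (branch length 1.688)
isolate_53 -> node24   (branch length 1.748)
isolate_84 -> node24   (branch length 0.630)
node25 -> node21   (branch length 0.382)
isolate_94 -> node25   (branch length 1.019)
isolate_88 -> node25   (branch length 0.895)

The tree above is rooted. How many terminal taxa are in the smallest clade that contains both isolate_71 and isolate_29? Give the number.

The MRCA of isolate_71 and isolate_29 is the node subtending (((((isolate_70,(isolate_66,isolate_57)),isolate_29),(((isolate_89,isolate_75),isolate_50),(isolate_3,isolate_33))),(isolate_26,isolate_56)),((isolate_71,(isolate_45,isolate_27)),((isolate_37,(isolate_39,isolate_36)),((isolate_8,isolate_9),(isolate_16,isolate_46))))).
That clade contains 21 terminal taxa: isolate_16, isolate_26, isolate_27, isolate_29, isolate_3, isolate_33, isolate_36, isolate_37, isolate_39, isolate_45, isolate_46, isolate_50, isolate_56, isolate_57, isolate_66, isolate_70, isolate_71, isolate_75, isolate_8, isolate_89, isolate_9.

21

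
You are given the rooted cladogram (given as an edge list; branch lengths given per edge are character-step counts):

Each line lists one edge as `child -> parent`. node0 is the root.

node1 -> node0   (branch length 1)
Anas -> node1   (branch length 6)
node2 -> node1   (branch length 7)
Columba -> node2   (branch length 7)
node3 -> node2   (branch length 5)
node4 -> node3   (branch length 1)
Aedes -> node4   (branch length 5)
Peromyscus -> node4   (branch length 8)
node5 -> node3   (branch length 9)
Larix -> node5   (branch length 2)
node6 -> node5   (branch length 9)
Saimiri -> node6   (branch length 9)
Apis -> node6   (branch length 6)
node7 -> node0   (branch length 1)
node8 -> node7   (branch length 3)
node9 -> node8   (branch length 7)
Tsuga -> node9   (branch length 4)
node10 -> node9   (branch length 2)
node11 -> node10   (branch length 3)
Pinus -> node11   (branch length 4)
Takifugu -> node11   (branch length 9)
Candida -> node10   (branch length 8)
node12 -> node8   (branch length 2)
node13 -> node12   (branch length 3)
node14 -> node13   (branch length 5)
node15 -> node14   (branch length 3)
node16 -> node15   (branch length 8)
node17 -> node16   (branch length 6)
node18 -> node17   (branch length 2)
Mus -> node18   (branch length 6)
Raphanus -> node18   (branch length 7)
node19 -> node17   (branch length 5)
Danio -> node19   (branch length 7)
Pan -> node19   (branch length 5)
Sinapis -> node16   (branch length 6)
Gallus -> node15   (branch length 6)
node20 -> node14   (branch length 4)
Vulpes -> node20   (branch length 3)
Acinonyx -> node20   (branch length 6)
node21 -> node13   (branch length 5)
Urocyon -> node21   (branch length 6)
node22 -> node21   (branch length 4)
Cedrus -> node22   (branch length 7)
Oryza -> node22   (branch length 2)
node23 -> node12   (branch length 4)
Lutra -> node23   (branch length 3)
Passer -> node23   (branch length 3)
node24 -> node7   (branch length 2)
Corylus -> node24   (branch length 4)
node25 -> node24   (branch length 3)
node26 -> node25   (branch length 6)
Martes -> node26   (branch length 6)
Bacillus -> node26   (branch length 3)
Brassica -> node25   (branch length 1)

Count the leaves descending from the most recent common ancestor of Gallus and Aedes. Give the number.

The MRCA of Gallus and Aedes is the root, so the clade is the entire tree.
That clade contains 28 terminal taxa: Acinonyx, Aedes, Anas, Apis, Bacillus, Brassica, Candida, Cedrus, Columba, Corylus, Danio, Gallus, Larix, Lutra, Martes, Mus, Oryza, Pan, Passer, Peromyscus, Pinus, Raphanus, Saimiri, Sinapis, Takifugu, Tsuga, Urocyon, Vulpes.

28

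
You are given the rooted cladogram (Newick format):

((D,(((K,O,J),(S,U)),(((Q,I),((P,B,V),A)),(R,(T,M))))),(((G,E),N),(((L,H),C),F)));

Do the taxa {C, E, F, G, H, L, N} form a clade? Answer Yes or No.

Yes

The most recent common ancestor of these taxa subtends (((G,E),N),(((L,H),C),F)).
That clade has exactly 7 tips — every listed taxon and nothing else — so the group is monophyletic.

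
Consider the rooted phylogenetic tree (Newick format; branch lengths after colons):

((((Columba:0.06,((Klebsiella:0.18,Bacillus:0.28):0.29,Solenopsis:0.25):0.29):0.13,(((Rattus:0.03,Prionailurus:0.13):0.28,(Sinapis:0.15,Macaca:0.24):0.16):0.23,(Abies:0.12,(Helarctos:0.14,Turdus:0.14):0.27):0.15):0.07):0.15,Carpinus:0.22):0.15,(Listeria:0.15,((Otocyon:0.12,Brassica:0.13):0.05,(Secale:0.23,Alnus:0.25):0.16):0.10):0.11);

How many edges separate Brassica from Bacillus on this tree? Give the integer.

10

The MRCA of Brassica and Bacillus is the root of the tree.
From Brassica up to that node: 4 branches. From Bacillus up to the same node: 6 branches. Total: 4 + 6 = 10.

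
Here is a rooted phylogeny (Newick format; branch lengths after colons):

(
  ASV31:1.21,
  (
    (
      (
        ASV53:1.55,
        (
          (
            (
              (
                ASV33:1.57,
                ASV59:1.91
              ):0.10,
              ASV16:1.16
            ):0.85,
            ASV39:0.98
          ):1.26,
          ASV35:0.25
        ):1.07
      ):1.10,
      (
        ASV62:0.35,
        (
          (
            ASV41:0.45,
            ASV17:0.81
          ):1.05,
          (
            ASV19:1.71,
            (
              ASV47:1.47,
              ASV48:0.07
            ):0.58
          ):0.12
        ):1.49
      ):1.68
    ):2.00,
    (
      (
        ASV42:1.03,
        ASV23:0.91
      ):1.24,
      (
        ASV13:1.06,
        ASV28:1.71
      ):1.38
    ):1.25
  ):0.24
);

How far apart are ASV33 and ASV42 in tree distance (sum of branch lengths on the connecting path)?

11.47

The path runs ASV33 → … → MRCA → … → ASV42; the MRCA is the node subtending (((ASV53,((((ASV33,ASV59),ASV16),ASV39),ASV35)),(ASV62,((ASV41,ASV17),(ASV19,(ASV47,ASV48))))),((ASV42,ASV23),(ASV13,ASV28))).
Branch lengths along that path: 1.57 + 0.10 + 0.85 + 1.26 + 1.07 + 1.10 + 2.00 + 1.25 + 1.24 + 1.03 = 11.47.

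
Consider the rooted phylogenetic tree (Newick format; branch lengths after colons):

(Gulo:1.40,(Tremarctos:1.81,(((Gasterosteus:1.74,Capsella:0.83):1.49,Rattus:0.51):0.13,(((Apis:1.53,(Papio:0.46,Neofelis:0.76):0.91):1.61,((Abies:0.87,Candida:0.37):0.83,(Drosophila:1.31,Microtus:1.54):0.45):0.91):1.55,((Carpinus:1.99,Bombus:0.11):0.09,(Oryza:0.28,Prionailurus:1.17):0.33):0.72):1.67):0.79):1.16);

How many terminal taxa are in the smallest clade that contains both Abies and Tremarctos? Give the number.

15

The MRCA of Abies and Tremarctos is the node subtending (Tremarctos,(((Gasterosteus,Capsella),Rattus),(((Apis,(Papio,Neofelis)),((Abies,Candida),(Drosophila,Microtus))),((Carpinus,Bombus),(Oryza,Prionailurus))))).
That clade contains 15 terminal taxa: Abies, Apis, Bombus, Candida, Capsella, Carpinus, Drosophila, Gasterosteus, Microtus, Neofelis, Oryza, Papio, Prionailurus, Rattus, Tremarctos.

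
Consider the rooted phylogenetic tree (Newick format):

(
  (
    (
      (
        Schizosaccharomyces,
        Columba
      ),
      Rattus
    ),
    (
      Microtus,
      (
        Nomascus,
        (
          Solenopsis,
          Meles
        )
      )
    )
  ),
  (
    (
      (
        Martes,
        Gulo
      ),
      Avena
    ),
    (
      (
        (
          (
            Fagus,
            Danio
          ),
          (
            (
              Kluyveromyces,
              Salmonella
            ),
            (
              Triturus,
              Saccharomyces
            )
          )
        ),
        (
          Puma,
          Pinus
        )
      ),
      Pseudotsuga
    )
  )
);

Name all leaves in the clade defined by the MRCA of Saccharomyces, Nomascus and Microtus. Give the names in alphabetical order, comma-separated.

Tracing Saccharomyces: it sits inside (Triturus,Saccharomyces).
Tracing Nomascus: it sits inside (Nomascus,(Solenopsis,Meles)).
Tracing Microtus: it sits inside (Microtus,(Nomascus,(Solenopsis,Meles))).
The smallest clade enclosing all 3 is the whole tree (their MRCA is the root), so the answer is all 19 tips in alphabetical order.

Avena, Columba, Danio, Fagus, Gulo, Kluyveromyces, Martes, Meles, Microtus, Nomascus, Pinus, Pseudotsuga, Puma, Rattus, Saccharomyces, Salmonella, Schizosaccharomyces, Solenopsis, Triturus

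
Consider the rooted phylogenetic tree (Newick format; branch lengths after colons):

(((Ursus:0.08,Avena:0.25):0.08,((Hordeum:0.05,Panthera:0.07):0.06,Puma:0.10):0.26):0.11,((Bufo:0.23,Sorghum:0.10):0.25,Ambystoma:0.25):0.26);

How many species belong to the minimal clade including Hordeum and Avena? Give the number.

The MRCA of Hordeum and Avena is the node subtending ((Ursus,Avena),((Hordeum,Panthera),Puma)).
That clade contains 5 terminal taxa: Avena, Hordeum, Panthera, Puma, Ursus.

5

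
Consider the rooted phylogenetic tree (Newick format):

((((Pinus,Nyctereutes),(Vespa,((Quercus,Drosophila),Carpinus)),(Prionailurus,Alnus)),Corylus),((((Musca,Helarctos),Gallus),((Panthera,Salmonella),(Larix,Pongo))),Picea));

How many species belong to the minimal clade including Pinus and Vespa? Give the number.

The MRCA of Pinus and Vespa is the node subtending ((Pinus,Nyctereutes),(Vespa,((Quercus,Drosophila),Carpinus)),(Prionailurus,Alnus)).
That clade contains 8 terminal taxa: Alnus, Carpinus, Drosophila, Nyctereutes, Pinus, Prionailurus, Quercus, Vespa.

8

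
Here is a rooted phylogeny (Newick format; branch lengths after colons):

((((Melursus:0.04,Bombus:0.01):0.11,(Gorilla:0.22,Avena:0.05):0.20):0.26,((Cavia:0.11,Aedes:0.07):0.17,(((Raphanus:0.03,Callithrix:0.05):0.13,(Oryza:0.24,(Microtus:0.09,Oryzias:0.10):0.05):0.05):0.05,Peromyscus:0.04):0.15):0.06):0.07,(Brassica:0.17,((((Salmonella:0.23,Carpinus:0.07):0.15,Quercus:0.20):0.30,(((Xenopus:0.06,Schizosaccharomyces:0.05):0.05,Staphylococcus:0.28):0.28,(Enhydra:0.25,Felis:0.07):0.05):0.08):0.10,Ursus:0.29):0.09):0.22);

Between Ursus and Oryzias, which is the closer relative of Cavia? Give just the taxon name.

Oryzias

The MRCA of Cavia and Oryzias subtends ((Cavia,Aedes),(((Raphanus,Callithrix),(Oryza,(Microtus,Oryzias))),Peromyscus)) (8 taxa).
The MRCA of Cavia and Ursus is the root, subtending the entire tree (22 taxa).
The first is nested inside the second, so Cavia shares a more recent common ancestor with Oryzias.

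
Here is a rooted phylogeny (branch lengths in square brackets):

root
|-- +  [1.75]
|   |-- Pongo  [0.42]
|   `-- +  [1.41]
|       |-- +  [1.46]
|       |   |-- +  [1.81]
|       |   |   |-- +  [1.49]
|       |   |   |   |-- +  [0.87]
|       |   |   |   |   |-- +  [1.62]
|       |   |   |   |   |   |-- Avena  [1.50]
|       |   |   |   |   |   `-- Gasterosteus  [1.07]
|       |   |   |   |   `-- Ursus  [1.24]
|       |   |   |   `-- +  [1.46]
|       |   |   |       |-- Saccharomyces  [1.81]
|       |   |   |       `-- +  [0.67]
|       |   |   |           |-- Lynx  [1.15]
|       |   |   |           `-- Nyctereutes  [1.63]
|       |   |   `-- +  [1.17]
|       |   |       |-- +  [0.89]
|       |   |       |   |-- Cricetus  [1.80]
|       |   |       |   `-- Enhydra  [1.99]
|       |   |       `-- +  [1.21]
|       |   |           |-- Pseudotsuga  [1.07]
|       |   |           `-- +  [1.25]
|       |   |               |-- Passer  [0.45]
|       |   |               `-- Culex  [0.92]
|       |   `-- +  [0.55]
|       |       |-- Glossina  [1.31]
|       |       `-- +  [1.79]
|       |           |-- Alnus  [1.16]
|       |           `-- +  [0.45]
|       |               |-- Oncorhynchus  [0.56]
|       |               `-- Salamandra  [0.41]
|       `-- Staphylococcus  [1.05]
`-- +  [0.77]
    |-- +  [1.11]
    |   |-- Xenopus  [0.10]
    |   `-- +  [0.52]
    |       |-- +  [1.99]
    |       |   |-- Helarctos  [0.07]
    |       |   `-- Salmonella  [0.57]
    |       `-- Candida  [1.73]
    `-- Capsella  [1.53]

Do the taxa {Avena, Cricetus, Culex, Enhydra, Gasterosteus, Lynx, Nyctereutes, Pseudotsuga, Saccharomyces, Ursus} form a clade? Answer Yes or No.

No

The MRCA of the listed taxa subtends ((((Avena,Gasterosteus),Ursus),(Saccharomyces,(Lynx,Nyctereutes))),((Cricetus,Enhydra),(Pseudotsuga,(Passer,Culex)))).
That clade also contains Passer, which is not in the proposed group, so the group is not monophyletic.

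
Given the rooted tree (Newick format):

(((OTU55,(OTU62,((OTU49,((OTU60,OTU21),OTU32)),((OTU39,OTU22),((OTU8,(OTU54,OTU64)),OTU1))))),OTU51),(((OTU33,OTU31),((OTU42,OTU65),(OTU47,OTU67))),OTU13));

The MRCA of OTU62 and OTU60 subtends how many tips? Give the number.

The MRCA of OTU62 and OTU60 is the node subtending (OTU62,((OTU49,((OTU60,OTU21),OTU32)),((OTU39,OTU22),((OTU8,(OTU54,OTU64)),OTU1)))).
That clade contains 11 terminal taxa: OTU1, OTU21, OTU22, OTU32, OTU39, OTU49, OTU54, OTU60, OTU62, OTU64, OTU8.

11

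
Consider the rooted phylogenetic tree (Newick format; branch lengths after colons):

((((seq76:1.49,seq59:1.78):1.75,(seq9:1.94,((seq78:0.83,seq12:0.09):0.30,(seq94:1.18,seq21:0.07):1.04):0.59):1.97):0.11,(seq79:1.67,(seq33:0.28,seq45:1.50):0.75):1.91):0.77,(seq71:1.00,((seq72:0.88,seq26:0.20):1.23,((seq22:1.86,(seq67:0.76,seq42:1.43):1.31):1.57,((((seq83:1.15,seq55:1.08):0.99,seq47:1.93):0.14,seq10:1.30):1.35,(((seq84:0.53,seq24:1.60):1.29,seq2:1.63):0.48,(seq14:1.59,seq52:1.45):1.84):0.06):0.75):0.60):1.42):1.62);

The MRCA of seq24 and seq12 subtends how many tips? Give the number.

25

The MRCA of seq24 and seq12 is the root, so the clade is the entire tree.
That clade contains 25 terminal taxa: seq10, seq12, seq14, seq2, seq21, seq22, seq24, seq26, seq33, seq42, seq45, seq47, seq52, seq55, seq59, seq67, seq71, seq72, seq76, seq78, seq79, seq83, seq84, seq9, seq94.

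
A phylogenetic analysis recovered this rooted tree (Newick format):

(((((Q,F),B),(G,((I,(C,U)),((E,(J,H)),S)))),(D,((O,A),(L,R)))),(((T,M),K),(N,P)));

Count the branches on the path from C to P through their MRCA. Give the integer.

The MRCA of C and P is the root of the tree.
From C up to that node: 7 branches. From P up to the same node: 3 branches. Total: 7 + 3 = 10.

10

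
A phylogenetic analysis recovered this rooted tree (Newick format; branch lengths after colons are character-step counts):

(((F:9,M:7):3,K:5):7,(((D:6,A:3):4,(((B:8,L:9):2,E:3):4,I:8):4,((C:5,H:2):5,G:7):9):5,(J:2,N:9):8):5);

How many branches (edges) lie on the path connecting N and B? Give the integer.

The MRCA of N and B is the node subtending (((D,A),(((B,L),E),I),((C,H),G)),(J,N)).
From N up to that node: 2 branches. From B up to the same node: 5 branches. Total: 2 + 5 = 7.

7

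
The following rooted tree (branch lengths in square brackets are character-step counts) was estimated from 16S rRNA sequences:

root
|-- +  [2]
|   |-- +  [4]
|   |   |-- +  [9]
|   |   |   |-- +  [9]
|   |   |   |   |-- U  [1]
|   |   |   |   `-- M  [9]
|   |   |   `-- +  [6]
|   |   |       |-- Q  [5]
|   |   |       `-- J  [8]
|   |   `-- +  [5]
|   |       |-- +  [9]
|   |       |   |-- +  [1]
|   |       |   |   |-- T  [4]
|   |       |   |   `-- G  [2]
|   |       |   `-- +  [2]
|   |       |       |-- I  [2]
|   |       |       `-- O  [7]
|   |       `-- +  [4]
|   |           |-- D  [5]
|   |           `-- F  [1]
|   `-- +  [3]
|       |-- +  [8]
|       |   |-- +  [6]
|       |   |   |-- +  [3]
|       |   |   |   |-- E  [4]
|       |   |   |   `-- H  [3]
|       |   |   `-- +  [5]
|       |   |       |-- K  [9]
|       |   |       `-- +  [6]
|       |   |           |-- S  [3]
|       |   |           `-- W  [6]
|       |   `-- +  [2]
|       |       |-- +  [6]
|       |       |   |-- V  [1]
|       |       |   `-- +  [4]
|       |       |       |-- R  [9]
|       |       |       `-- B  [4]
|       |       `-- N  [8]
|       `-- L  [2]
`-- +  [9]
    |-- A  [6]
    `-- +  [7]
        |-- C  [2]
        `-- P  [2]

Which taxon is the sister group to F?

D

F attaches to the tree at the node subtending (D,F).
The other lineage descending from that same node — the sister group — is the single tip D.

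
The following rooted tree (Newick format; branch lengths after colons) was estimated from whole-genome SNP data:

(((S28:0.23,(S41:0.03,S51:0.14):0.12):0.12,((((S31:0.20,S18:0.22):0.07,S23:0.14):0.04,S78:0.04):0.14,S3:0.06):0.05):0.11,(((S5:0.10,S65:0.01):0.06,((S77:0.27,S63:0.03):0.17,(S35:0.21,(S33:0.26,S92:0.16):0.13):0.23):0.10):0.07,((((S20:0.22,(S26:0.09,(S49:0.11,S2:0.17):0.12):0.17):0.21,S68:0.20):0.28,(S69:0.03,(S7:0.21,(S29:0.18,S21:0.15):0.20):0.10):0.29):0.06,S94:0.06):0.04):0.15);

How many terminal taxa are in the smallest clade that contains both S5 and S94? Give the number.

17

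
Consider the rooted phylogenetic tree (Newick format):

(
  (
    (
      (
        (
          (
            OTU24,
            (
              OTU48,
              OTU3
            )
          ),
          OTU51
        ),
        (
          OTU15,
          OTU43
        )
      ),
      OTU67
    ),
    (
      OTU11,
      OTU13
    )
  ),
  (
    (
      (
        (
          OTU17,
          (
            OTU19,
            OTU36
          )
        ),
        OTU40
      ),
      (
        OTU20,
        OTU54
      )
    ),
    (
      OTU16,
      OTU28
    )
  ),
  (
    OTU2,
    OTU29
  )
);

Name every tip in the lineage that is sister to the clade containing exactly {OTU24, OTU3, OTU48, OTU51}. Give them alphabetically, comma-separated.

OTU15, OTU43

The clade containing exactly {OTU24, OTU3, OTU48, OTU51} attaches to the tree at the node subtending (((OTU24,(OTU48,OTU3)),OTU51),(OTU15,OTU43)).
The other lineage descending from that same node — the sister group — is (OTU15,OTU43); its 2 tips in alphabetical order are the answer.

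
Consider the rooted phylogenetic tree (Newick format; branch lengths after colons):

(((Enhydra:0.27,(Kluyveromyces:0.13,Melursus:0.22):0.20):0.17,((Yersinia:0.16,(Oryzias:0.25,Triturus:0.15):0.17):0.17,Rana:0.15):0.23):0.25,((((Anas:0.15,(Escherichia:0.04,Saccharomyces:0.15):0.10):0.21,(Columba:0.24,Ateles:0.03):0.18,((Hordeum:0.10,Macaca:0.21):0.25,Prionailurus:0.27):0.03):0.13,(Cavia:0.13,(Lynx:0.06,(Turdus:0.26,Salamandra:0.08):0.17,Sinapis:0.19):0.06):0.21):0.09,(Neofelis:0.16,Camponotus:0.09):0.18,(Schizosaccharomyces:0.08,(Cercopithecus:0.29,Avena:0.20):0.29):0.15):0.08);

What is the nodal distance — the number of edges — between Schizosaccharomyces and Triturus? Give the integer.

The MRCA of Schizosaccharomyces and Triturus is the root of the tree.
From Schizosaccharomyces up to that node: 3 branches. From Triturus up to the same node: 5 branches. Total: 3 + 5 = 8.

8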